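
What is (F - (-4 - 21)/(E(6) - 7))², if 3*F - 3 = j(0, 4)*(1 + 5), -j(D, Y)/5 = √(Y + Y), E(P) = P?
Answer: 1376 + 960*√2 ≈ 2733.6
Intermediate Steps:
j(D, Y) = -5*√2*√Y (j(D, Y) = -5*√(Y + Y) = -5*√2*√Y)
F = 1 - 20*√2 (F = 1 + ((-5*√2*√4)*(1 + 5))/3 = 1 + (-5*√2*2*6)/3 = 1 + (-10*√2*6)/3 = 1 + (-60*√2)/3 = 1 - 20*√2 ≈ -27.284)
(F - (-4 - 21)/(E(6) - 7))² = ((1 - 20*√2) - (-4 - 21)/(6 - 7))² = ((1 - 20*√2) - (-25)/(-1))² = ((1 - 20*√2) - (-25)*(-1))² = ((1 - 20*√2) - 1*25)² = ((1 - 20*√2) - 25)² = (-24 - 20*√2)²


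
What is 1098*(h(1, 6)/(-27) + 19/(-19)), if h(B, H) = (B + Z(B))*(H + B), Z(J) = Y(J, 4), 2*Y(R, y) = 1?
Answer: -1525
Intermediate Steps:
Y(R, y) = 1/2 (Y(R, y) = (1/2)*1 = 1/2)
Z(J) = 1/2
h(B, H) = (1/2 + B)*(B + H) (h(B, H) = (B + 1/2)*(H + B) = (1/2 + B)*(B + H))
1098*(h(1, 6)/(-27) + 19/(-19)) = 1098*((1**2 + (1/2)*1 + (1/2)*6 + 1*6)/(-27) + 19/(-19)) = 1098*((1 + 1/2 + 3 + 6)*(-1/27) + 19*(-1/19)) = 1098*((21/2)*(-1/27) - 1) = 1098*(-7/18 - 1) = 1098*(-25/18) = -1525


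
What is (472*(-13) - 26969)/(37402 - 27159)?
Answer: -33105/10243 ≈ -3.2320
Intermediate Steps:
(472*(-13) - 26969)/(37402 - 27159) = (-6136 - 26969)/10243 = -33105*1/10243 = -33105/10243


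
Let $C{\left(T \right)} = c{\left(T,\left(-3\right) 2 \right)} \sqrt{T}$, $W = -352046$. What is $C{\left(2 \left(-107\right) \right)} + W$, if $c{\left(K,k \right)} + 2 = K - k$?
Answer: $-352046 - 210 i \sqrt{214} \approx -3.5205 \cdot 10^{5} - 3072.0 i$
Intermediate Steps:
$c{\left(K,k \right)} = -2 + K - k$ ($c{\left(K,k \right)} = -2 + \left(K - k\right) = -2 + K - k$)
$C{\left(T \right)} = \sqrt{T} \left(4 + T\right)$ ($C{\left(T \right)} = \left(-2 + T - \left(-3\right) 2\right) \sqrt{T} = \left(-2 + T - -6\right) \sqrt{T} = \left(-2 + T + 6\right) \sqrt{T} = \left(4 + T\right) \sqrt{T} = \sqrt{T} \left(4 + T\right)$)
$C{\left(2 \left(-107\right) \right)} + W = \sqrt{2 \left(-107\right)} \left(4 + 2 \left(-107\right)\right) - 352046 = \sqrt{-214} \left(4 - 214\right) - 352046 = i \sqrt{214} \left(-210\right) - 352046 = - 210 i \sqrt{214} - 352046 = -352046 - 210 i \sqrt{214}$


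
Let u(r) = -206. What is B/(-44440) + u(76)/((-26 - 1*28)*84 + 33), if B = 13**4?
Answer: -119455543/200113320 ≈ -0.59694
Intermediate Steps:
B = 28561
B/(-44440) + u(76)/((-26 - 1*28)*84 + 33) = 28561/(-44440) - 206/((-26 - 1*28)*84 + 33) = 28561*(-1/44440) - 206/((-26 - 28)*84 + 33) = -28561/44440 - 206/(-54*84 + 33) = -28561/44440 - 206/(-4536 + 33) = -28561/44440 - 206/(-4503) = -28561/44440 - 206*(-1/4503) = -28561/44440 + 206/4503 = -119455543/200113320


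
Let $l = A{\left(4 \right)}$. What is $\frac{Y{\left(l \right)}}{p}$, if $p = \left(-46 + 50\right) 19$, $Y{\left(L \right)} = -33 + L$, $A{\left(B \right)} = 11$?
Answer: $- \frac{11}{38} \approx -0.28947$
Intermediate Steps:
$l = 11$
$p = 76$ ($p = 4 \cdot 19 = 76$)
$\frac{Y{\left(l \right)}}{p} = \frac{-33 + 11}{76} = \left(-22\right) \frac{1}{76} = - \frac{11}{38}$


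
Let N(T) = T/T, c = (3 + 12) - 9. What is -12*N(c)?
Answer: -12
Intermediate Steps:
c = 6 (c = 15 - 9 = 6)
N(T) = 1
-12*N(c) = -12*1 = -12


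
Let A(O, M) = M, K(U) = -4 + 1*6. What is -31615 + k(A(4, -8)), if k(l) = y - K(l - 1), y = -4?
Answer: -31621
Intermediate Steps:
K(U) = 2 (K(U) = -4 + 6 = 2)
k(l) = -6 (k(l) = -4 - 1*2 = -4 - 2 = -6)
-31615 + k(A(4, -8)) = -31615 - 6 = -31621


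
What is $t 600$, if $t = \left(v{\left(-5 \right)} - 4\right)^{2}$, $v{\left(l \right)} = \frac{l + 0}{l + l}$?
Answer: $7350$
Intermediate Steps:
$v{\left(l \right)} = \frac{1}{2}$ ($v{\left(l \right)} = \frac{l}{2 l} = l \frac{1}{2 l} = \frac{1}{2}$)
$t = \frac{49}{4}$ ($t = \left(\frac{1}{2} - 4\right)^{2} = \left(- \frac{7}{2}\right)^{2} = \frac{49}{4} \approx 12.25$)
$t 600 = \frac{49}{4} \cdot 600 = 7350$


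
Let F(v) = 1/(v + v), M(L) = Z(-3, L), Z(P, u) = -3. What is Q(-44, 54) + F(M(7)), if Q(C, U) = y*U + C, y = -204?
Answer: -66361/6 ≈ -11060.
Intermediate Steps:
M(L) = -3
Q(C, U) = C - 204*U (Q(C, U) = -204*U + C = C - 204*U)
F(v) = 1/(2*v)
Q(-44, 54) + F(M(7)) = (-44 - 204*54) + (½)/(-3) = (-44 - 11016) + (½)*(-⅓) = -11060 - ⅙ = -66361/6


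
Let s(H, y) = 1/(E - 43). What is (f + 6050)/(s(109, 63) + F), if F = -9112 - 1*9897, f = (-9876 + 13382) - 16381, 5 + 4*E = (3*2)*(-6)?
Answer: 1453725/4048921 ≈ 0.35904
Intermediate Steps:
E = -41/4 (E = -5/4 + ((3*2)*(-6))/4 = -5/4 + (6*(-6))/4 = -5/4 + (1/4)*(-36) = -5/4 - 9 = -41/4 ≈ -10.250)
s(H, y) = -4/213 (s(H, y) = 1/(-41/4 - 43) = 1/(-213/4) = -4/213)
f = -12875 (f = 3506 - 16381 = -12875)
F = -19009 (F = -9112 - 9897 = -19009)
(f + 6050)/(s(109, 63) + F) = (-12875 + 6050)/(-4/213 - 19009) = -6825/(-4048921/213) = -6825*(-213/4048921) = 1453725/4048921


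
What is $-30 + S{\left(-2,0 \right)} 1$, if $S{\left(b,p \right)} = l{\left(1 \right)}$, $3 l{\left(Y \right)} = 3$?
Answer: $-29$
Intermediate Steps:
$l{\left(Y \right)} = 1$ ($l{\left(Y \right)} = \frac{1}{3} \cdot 3 = 1$)
$S{\left(b,p \right)} = 1$
$-30 + S{\left(-2,0 \right)} 1 = -30 + 1 \cdot 1 = -30 + 1 = -29$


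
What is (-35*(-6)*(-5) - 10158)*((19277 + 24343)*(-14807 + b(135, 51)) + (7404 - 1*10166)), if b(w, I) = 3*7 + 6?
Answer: 7225868905296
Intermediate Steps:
b(w, I) = 27 (b(w, I) = 21 + 6 = 27)
(-35*(-6)*(-5) - 10158)*((19277 + 24343)*(-14807 + b(135, 51)) + (7404 - 1*10166)) = (-35*(-6)*(-5) - 10158)*((19277 + 24343)*(-14807 + 27) + (7404 - 1*10166)) = (210*(-5) - 10158)*(43620*(-14780) + (7404 - 10166)) = (-1050 - 10158)*(-644703600 - 2762) = -11208*(-644706362) = 7225868905296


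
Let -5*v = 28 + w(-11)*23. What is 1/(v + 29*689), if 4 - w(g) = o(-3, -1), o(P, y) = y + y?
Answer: 5/99739 ≈ 5.0131e-5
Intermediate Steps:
o(P, y) = 2*y
w(g) = 6 (w(g) = 4 - 2*(-1) = 4 - 1*(-2) = 4 + 2 = 6)
v = -166/5 (v = -(28 + 6*23)/5 = -(28 + 138)/5 = -⅕*166 = -166/5 ≈ -33.200)
1/(v + 29*689) = 1/(-166/5 + 29*689) = 1/(-166/5 + 19981) = 1/(99739/5) = 5/99739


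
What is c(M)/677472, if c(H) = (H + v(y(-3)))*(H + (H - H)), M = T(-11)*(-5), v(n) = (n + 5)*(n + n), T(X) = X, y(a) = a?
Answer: 2365/677472 ≈ 0.0034909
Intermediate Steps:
v(n) = 2*n*(5 + n) (v(n) = (5 + n)*(2*n) = 2*n*(5 + n))
M = 55 (M = -11*(-5) = 55)
c(H) = H*(-12 + H) (c(H) = (H + 2*(-3)*(5 - 3))*(H + (H - H)) = (H + 2*(-3)*2)*(H + 0) = (H - 12)*H = (-12 + H)*H = H*(-12 + H))
c(M)/677472 = (55*(-12 + 55))/677472 = (55*43)*(1/677472) = 2365*(1/677472) = 2365/677472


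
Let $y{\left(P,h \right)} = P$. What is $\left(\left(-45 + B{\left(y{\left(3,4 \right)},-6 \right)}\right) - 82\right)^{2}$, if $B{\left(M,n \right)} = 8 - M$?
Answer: $14884$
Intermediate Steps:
$\left(\left(-45 + B{\left(y{\left(3,4 \right)},-6 \right)}\right) - 82\right)^{2} = \left(\left(-45 + \left(8 - 3\right)\right) - 82\right)^{2} = \left(\left(-45 + 5\right) - 82\right)^{2} = \left(-40 - 82\right)^{2} = \left(-122\right)^{2} = 14884$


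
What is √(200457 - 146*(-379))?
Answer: √255791 ≈ 505.76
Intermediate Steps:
√(200457 - 146*(-379)) = √(200457 + 55334) = √255791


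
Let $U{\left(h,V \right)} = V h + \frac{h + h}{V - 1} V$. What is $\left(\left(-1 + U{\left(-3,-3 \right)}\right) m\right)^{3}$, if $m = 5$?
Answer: $\frac{42875}{8} \approx 5359.4$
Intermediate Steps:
$U{\left(h,V \right)} = V h + \frac{2 V h}{-1 + V}$ ($U{\left(h,V \right)} = V h + \frac{2 h}{-1 + V} V = V h + \frac{2 V h}{-1 + V}$)
$\left(\left(-1 + U{\left(-3,-3 \right)}\right) m\right)^{3} = \left(\left(-1 - - \frac{9 \left(1 - 3\right)}{-1 - 3}\right) 5\right)^{3} = \left(\left(-1 - \left(-9\right) \frac{1}{-4} \left(-2\right)\right) 5\right)^{3} = \left(\left(-1 - \left(-9\right) \left(- \frac{1}{4}\right) \left(-2\right)\right) 5\right)^{3} = \left(\left(-1 + \frac{9}{2}\right) 5\right)^{3} = \left(\frac{7}{2} \cdot 5\right)^{3} = \left(\frac{35}{2}\right)^{3} = \frac{42875}{8}$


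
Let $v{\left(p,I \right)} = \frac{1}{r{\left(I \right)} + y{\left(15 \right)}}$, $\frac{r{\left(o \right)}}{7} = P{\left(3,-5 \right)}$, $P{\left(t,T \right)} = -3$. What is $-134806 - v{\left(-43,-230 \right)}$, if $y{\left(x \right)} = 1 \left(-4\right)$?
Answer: $- \frac{3370149}{25} \approx -1.3481 \cdot 10^{5}$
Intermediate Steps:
$y{\left(x \right)} = -4$
$r{\left(o \right)} = -21$ ($r{\left(o \right)} = 7 \left(-3\right) = -21$)
$v{\left(p,I \right)} = - \frac{1}{25}$ ($v{\left(p,I \right)} = \frac{1}{-21 - 4} = \frac{1}{-25} = - \frac{1}{25}$)
$-134806 - v{\left(-43,-230 \right)} = -134806 - - \frac{1}{25} = -134806 + \frac{1}{25} = - \frac{3370149}{25}$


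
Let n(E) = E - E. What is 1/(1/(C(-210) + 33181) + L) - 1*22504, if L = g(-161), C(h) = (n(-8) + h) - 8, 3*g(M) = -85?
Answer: -63052976297/2801852 ≈ -22504.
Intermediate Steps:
g(M) = -85/3 (g(M) = (⅓)*(-85) = -85/3)
n(E) = 0
C(h) = -8 + h (C(h) = (0 + h) - 8 = h - 8 = -8 + h)
L = -85/3 ≈ -28.333
1/(1/(C(-210) + 33181) + L) - 1*22504 = 1/(1/((-8 - 210) + 33181) - 85/3) - 1*22504 = 1/(1/(-218 + 33181) - 85/3) - 22504 = 1/(1/32963 - 85/3) - 22504 = 1/(-2801852/98889) - 22504 = -98889/2801852 - 22504 = -63052976297/2801852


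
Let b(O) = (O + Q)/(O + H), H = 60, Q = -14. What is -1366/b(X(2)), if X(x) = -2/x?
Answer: 80594/15 ≈ 5372.9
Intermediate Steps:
b(O) = (-14 + O)/(60 + O) (b(O) = (O - 14)/(O + 60) = (-14 + O)/(60 + O))
-1366/b(X(2)) = -1366*(60 - 2/2)/(-14 - 2/2) = -1366*(60 - 2*½)/(-14 - 2*½) = -1366*(60 - 1)/(-14 - 1) = -1366/(-15/59) = -1366*(-59/15) = 80594/15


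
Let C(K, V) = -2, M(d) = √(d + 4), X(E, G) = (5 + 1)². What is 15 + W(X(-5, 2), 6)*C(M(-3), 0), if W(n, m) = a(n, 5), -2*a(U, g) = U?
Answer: 51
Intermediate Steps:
a(U, g) = -U/2
X(E, G) = 36 (X(E, G) = 6² = 36)
W(n, m) = -n/2
M(d) = √(4 + d)
15 + W(X(-5, 2), 6)*C(M(-3), 0) = 15 - ½*36*(-2) = 15 - 18*(-2) = 15 + 36 = 51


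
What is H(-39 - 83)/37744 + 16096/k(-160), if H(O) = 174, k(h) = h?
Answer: -9492181/94360 ≈ -100.60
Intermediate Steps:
H(-39 - 83)/37744 + 16096/k(-160) = 174/37744 + 16096/(-160) = 174*(1/37744) + 16096*(-1/160) = 87/18872 - 503/5 = -9492181/94360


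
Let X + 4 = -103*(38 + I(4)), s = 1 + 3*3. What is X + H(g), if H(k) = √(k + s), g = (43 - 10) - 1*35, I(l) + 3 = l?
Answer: -4021 + 2*√2 ≈ -4018.2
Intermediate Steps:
I(l) = -3 + l
s = 10 (s = 1 + 9 = 10)
g = -2 (g = 33 - 35 = -2)
X = -4021 (X = -4 - 103*(38 + (-3 + 4)) = -4 - 103*(38 + 1) = -4 - 103*39 = -4 - 4017 = -4021)
H(k) = √(10 + k) (H(k) = √(k + 10) = √(10 + k))
X + H(g) = -4021 + √(10 - 2) = -4021 + √8 = -4021 + 2*√2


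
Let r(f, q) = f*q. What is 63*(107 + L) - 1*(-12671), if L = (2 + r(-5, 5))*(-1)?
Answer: 20861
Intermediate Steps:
L = 23 (L = (2 - 5*5)*(-1) = (2 - 25)*(-1) = -23*(-1) = 23)
63*(107 + L) - 1*(-12671) = 63*(107 + 23) - 1*(-12671) = 63*130 + 12671 = 8190 + 12671 = 20861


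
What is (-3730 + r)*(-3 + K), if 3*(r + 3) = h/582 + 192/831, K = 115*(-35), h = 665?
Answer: 3635701263862/241821 ≈ 1.5035e+7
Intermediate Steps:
K = -4025
r = -1229473/483642 (r = -3 + (665/582 + 192/831)/3 = -3 + (665*(1/582) + 192*(1/831))/3 = -3 + (665/582 + 64/277)/3 = -3 + (⅓)*(221453/161214) = -3 + 221453/483642 = -1229473/483642 ≈ -2.5421)
(-3730 + r)*(-3 + K) = (-3730 - 1229473/483642)*(-3 - 4025) = -1805214133/483642*(-4028) = 3635701263862/241821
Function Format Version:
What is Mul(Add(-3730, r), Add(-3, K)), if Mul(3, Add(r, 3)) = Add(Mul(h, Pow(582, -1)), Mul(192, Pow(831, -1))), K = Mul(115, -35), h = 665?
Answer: Rational(3635701263862, 241821) ≈ 1.5035e+7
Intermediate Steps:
K = -4025
r = Rational(-1229473, 483642) (r = Add(-3, Mul(Rational(1, 3), Add(Mul(665, Pow(582, -1)), Mul(192, Pow(831, -1))))) = Add(-3, Mul(Rational(1, 3), Add(Mul(665, Rational(1, 582)), Mul(192, Rational(1, 831))))) = Add(-3, Mul(Rational(1, 3), Add(Rational(665, 582), Rational(64, 277)))) = Add(-3, Mul(Rational(1, 3), Rational(221453, 161214))) = Add(-3, Rational(221453, 483642)) = Rational(-1229473, 483642) ≈ -2.5421)
Mul(Add(-3730, r), Add(-3, K)) = Mul(Add(-3730, Rational(-1229473, 483642)), Add(-3, -4025)) = Mul(Rational(-1805214133, 483642), -4028) = Rational(3635701263862, 241821)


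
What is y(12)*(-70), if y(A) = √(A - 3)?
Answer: -210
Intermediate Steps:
y(A) = √(-3 + A)
y(12)*(-70) = √(-3 + 12)*(-70) = √9*(-70) = 3*(-70) = -210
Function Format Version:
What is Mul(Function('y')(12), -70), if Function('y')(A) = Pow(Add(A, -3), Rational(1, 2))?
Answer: -210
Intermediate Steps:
Function('y')(A) = Pow(Add(-3, A), Rational(1, 2))
Mul(Function('y')(12), -70) = Mul(Pow(Add(-3, 12), Rational(1, 2)), -70) = Mul(Pow(9, Rational(1, 2)), -70) = Mul(3, -70) = -210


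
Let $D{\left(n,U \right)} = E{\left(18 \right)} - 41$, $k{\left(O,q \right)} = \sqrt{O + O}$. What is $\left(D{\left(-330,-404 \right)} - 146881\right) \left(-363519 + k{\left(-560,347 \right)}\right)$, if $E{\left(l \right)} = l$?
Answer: $53402395176 - 587616 i \sqrt{70} \approx 5.3402 \cdot 10^{10} - 4.9164 \cdot 10^{6} i$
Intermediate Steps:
$k{\left(O,q \right)} = \sqrt{2} \sqrt{O}$ ($k{\left(O,q \right)} = \sqrt{2 O} = \sqrt{2} \sqrt{O}$)
$D{\left(n,U \right)} = -23$ ($D{\left(n,U \right)} = 18 - 41 = -23$)
$\left(D{\left(-330,-404 \right)} - 146881\right) \left(-363519 + k{\left(-560,347 \right)}\right) = \left(-23 - 146881\right) \left(-363519 + \sqrt{2} \sqrt{-560}\right) = - 146904 \left(-363519 + \sqrt{2} \cdot 4 i \sqrt{35}\right) = - 146904 \left(-363519 + 4 i \sqrt{70}\right) = 53402395176 - 587616 i \sqrt{70}$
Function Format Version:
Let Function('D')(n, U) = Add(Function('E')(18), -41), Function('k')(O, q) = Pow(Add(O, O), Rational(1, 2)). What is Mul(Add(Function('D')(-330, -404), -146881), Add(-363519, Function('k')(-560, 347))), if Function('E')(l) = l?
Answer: Add(53402395176, Mul(-587616, I, Pow(70, Rational(1, 2)))) ≈ Add(5.3402e+10, Mul(-4.9164e+6, I))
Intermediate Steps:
Function('k')(O, q) = Mul(Pow(2, Rational(1, 2)), Pow(O, Rational(1, 2))) (Function('k')(O, q) = Pow(Mul(2, O), Rational(1, 2)) = Mul(Pow(2, Rational(1, 2)), Pow(O, Rational(1, 2))))
Function('D')(n, U) = -23 (Function('D')(n, U) = Add(18, -41) = -23)
Mul(Add(Function('D')(-330, -404), -146881), Add(-363519, Function('k')(-560, 347))) = Mul(Add(-23, -146881), Add(-363519, Mul(Pow(2, Rational(1, 2)), Pow(-560, Rational(1, 2))))) = Mul(-146904, Add(-363519, Mul(Pow(2, Rational(1, 2)), Mul(4, I, Pow(35, Rational(1, 2)))))) = Mul(-146904, Add(-363519, Mul(4, I, Pow(70, Rational(1, 2))))) = Add(53402395176, Mul(-587616, I, Pow(70, Rational(1, 2))))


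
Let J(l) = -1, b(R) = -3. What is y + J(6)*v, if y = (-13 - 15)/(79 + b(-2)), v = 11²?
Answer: -2306/19 ≈ -121.37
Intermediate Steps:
v = 121
y = -7/19 (y = (-13 - 15)/(79 - 3) = -28/76 = -28*1/76 = -7/19 ≈ -0.36842)
y + J(6)*v = -7/19 - 1*121 = -7/19 - 121 = -2306/19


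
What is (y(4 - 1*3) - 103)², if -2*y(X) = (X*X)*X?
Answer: 42849/4 ≈ 10712.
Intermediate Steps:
y(X) = -X³/2 (y(X) = -X*X*X/2 = -X²*X/2 = -X³/2)
(y(4 - 1*3) - 103)² = (-(4 - 1*3)³/2 - 103)² = (-(4 - 3)³/2 - 103)² = (-½*1³ - 103)² = (-½*1 - 103)² = (-½ - 103)² = (-207/2)² = 42849/4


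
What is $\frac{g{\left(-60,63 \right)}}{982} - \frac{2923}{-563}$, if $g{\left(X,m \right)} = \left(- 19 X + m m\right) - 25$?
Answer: $\frac{2866339}{276433} \approx 10.369$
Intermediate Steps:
$g{\left(X,m \right)} = -25 + m^{2} - 19 X$ ($g{\left(X,m \right)} = \left(- 19 X + m^{2}\right) - 25 = \left(m^{2} - 19 X\right) - 25 = -25 + m^{2} - 19 X$)
$\frac{g{\left(-60,63 \right)}}{982} - \frac{2923}{-563} = \frac{-25 + 63^{2} - -1140}{982} - \frac{2923}{-563} = \left(-25 + 3969 + 1140\right) \frac{1}{982} - - \frac{2923}{563} = 5084 \cdot \frac{1}{982} + \frac{2923}{563} = \frac{2542}{491} + \frac{2923}{563} = \frac{2866339}{276433}$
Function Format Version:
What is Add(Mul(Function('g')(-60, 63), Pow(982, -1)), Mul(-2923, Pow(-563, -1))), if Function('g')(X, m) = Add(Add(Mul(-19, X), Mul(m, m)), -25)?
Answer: Rational(2866339, 276433) ≈ 10.369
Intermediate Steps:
Function('g')(X, m) = Add(-25, Pow(m, 2), Mul(-19, X)) (Function('g')(X, m) = Add(Add(Mul(-19, X), Pow(m, 2)), -25) = Add(Add(Pow(m, 2), Mul(-19, X)), -25) = Add(-25, Pow(m, 2), Mul(-19, X)))
Add(Mul(Function('g')(-60, 63), Pow(982, -1)), Mul(-2923, Pow(-563, -1))) = Add(Mul(Add(-25, Pow(63, 2), Mul(-19, -60)), Pow(982, -1)), Mul(-2923, Pow(-563, -1))) = Add(Mul(Add(-25, 3969, 1140), Rational(1, 982)), Mul(-2923, Rational(-1, 563))) = Add(Mul(5084, Rational(1, 982)), Rational(2923, 563)) = Add(Rational(2542, 491), Rational(2923, 563)) = Rational(2866339, 276433)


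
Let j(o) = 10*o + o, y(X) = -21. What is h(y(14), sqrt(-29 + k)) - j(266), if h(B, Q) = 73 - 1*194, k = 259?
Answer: -3047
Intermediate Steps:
j(o) = 11*o
h(B, Q) = -121 (h(B, Q) = 73 - 194 = -121)
h(y(14), sqrt(-29 + k)) - j(266) = -121 - 11*266 = -121 - 1*2926 = -121 - 2926 = -3047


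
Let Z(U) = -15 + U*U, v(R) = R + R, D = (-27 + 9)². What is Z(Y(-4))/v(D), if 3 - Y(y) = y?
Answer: 17/324 ≈ 0.052469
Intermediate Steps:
Y(y) = 3 - y
D = 324 (D = (-18)² = 324)
v(R) = 2*R
Z(U) = -15 + U²
Z(Y(-4))/v(D) = (-15 + (3 - 1*(-4))²)/((2*324)) = (-15 + (3 + 4)²)/648 = (-15 + 7²)*(1/648) = (-15 + 49)*(1/648) = 34*(1/648) = 17/324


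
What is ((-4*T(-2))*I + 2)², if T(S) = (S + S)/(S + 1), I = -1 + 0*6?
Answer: 324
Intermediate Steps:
I = -1 (I = -1 + 0 = -1)
T(S) = 2*S/(1 + S) (T(S) = (2*S)/(1 + S) = 2*S/(1 + S))
((-4*T(-2))*I + 2)² = (-8*(-2)/(1 - 2)*(-1) + 2)² = (-8*(-2)/(-1)*(-1) + 2)² = (-8*(-2)*(-1)*(-1) + 2)² = (-4*4*(-1) + 2)² = (-16*(-1) + 2)² = (16 + 2)² = 18² = 324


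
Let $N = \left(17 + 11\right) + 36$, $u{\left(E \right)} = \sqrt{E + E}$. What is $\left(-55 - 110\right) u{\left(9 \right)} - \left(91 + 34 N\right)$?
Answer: $-2267 - 495 \sqrt{2} \approx -2967.0$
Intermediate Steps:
$u{\left(E \right)} = \sqrt{2} \sqrt{E}$ ($u{\left(E \right)} = \sqrt{2 E} = \sqrt{2} \sqrt{E}$)
$N = 64$ ($N = 28 + 36 = 64$)
$\left(-55 - 110\right) u{\left(9 \right)} - \left(91 + 34 N\right) = \left(-55 - 110\right) \sqrt{2} \sqrt{9} - 2267 = - 165 \sqrt{2} \cdot 3 - 2267 = - 165 \cdot 3 \sqrt{2} - 2267 = - 495 \sqrt{2} - 2267 = -2267 - 495 \sqrt{2}$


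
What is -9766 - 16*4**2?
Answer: -10022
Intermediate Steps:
-9766 - 16*4**2 = -9766 - 16*16 = -9766 - 256 = -10022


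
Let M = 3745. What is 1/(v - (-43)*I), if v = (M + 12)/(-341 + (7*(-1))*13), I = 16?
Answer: 432/293459 ≈ 0.0014721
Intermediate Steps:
v = -3757/432 (v = (3745 + 12)/(-341 + (7*(-1))*13) = 3757/(-341 - 7*13) = 3757/(-341 - 91) = 3757/(-432) = 3757*(-1/432) = -3757/432 ≈ -8.6968)
1/(v - (-43)*I) = 1/(-3757/432 - (-43)*16) = 1/(-3757/432 - 1*(-688)) = 1/(-3757/432 + 688) = 1/(293459/432) = 432/293459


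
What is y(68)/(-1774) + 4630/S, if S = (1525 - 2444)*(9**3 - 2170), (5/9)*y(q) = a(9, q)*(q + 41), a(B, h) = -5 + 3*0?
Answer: 1307331319/2349270946 ≈ 0.55648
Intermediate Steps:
a(B, h) = -5 (a(B, h) = -5 + 0 = -5)
y(q) = -369 - 9*q (y(q) = 9*(-5*(q + 41))/5 = 9*(-5*(41 + q))/5 = 9*(-205 - 5*q)/5 = -369 - 9*q)
S = 1324279 (S = -919*(729 - 2170) = -919*(-1441) = 1324279)
y(68)/(-1774) + 4630/S = (-369 - 9*68)/(-1774) + 4630/1324279 = (-369 - 612)*(-1/1774) + 4630*(1/1324279) = -981*(-1/1774) + 4630/1324279 = 981/1774 + 4630/1324279 = 1307331319/2349270946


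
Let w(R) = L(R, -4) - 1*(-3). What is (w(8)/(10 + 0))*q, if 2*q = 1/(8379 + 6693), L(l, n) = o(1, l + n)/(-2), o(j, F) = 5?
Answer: 1/602880 ≈ 1.6587e-6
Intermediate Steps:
L(l, n) = -5/2 (L(l, n) = 5/(-2) = 5*(-1/2) = -5/2)
w(R) = 1/2 (w(R) = -5/2 - 1*(-3) = -5/2 + 3 = 1/2)
q = 1/30144 (q = 1/(2*(8379 + 6693)) = (1/2)/15072 = (1/2)*(1/15072) = 1/30144 ≈ 3.3174e-5)
(w(8)/(10 + 0))*q = (1/(2*(10 + 0)))*(1/30144) = ((1/2)/10)*(1/30144) = ((1/2)*(1/10))*(1/30144) = (1/20)*(1/30144) = 1/602880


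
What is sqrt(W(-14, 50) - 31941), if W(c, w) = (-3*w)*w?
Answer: I*sqrt(39441) ≈ 198.6*I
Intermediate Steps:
W(c, w) = -3*w**2
sqrt(W(-14, 50) - 31941) = sqrt(-3*50**2 - 31941) = sqrt(-3*2500 - 31941) = sqrt(-7500 - 31941) = sqrt(-39441) = I*sqrt(39441)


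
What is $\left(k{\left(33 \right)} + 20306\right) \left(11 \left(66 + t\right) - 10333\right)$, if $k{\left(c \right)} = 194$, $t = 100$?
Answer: $-174393500$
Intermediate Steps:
$\left(k{\left(33 \right)} + 20306\right) \left(11 \left(66 + t\right) - 10333\right) = \left(194 + 20306\right) \left(11 \left(66 + 100\right) - 10333\right) = 20500 \left(11 \cdot 166 - 10333\right) = 20500 \left(1826 - 10333\right) = 20500 \left(-8507\right) = -174393500$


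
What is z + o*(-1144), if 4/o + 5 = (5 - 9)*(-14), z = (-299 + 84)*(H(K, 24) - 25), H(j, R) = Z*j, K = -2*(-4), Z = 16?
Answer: -1133971/51 ≈ -22235.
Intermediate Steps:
K = 8
H(j, R) = 16*j
z = -22145 (z = (-299 + 84)*(16*8 - 25) = -215*(128 - 25) = -215*103 = -22145)
o = 4/51 (o = 4/(-5 + (5 - 9)*(-14)) = 4/(-5 - 4*(-14)) = 4/(-5 + 56) = 4/51 ≈ 0.078431)
z + o*(-1144) = -22145 + (4/51)*(-1144) = -22145 - 4576/51 = -1133971/51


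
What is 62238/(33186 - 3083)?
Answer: 62238/30103 ≈ 2.0675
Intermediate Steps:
62238/(33186 - 3083) = 62238/30103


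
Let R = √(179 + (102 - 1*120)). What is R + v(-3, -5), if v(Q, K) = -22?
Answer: -22 + √161 ≈ -9.3114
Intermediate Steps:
R = √161 (R = √(179 + (102 - 120)) = √(179 - 18) = √161 ≈ 12.689)
R + v(-3, -5) = √161 - 22 = -22 + √161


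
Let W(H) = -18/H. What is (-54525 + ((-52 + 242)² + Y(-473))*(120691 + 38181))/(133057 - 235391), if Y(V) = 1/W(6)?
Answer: -17205515153/307002 ≈ -56044.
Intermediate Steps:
Y(V) = -⅓ (Y(V) = 1/(-18/6) = 1/(-18*⅙) = 1/(-3) = -⅓)
(-54525 + ((-52 + 242)² + Y(-473))*(120691 + 38181))/(133057 - 235391) = (-54525 + ((-52 + 242)² - ⅓)*(120691 + 38181))/(133057 - 235391) = (-54525 + (190² - ⅓)*158872)/(-102334) = (-54525 + (36100 - ⅓)*158872)*(-1/102334) = (-54525 + (108299/3)*158872)*(-1/102334) = (-54525 + 17205678728/3)*(-1/102334) = (17205515153/3)*(-1/102334) = -17205515153/307002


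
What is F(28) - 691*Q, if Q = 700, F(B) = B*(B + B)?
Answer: -482132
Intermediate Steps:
F(B) = 2*B² (F(B) = B*(2*B) = 2*B²)
F(28) - 691*Q = 2*28² - 691*700 = 2*784 - 483700 = 1568 - 483700 = -482132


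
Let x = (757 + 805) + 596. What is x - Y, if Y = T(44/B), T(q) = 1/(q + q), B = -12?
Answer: 47479/22 ≈ 2158.1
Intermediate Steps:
T(q) = 1/(2*q)
Y = -3/22 (Y = 1/(2*((44/(-12)))) = 1/(2*((44*(-1/12)))) = 1/(2*(-11/3)) = (1/2)*(-3/11) = -3/22 ≈ -0.13636)
x = 2158 (x = 1562 + 596 = 2158)
x - Y = 2158 - 1*(-3/22) = 2158 + 3/22 = 47479/22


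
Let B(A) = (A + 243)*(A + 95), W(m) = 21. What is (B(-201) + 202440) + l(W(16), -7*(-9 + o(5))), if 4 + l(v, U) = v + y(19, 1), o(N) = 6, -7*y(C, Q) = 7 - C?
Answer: 1386047/7 ≈ 1.9801e+5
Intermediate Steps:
y(C, Q) = -1 + C/7 (y(C, Q) = -(7 - C)/7 = -1 + C/7)
B(A) = (95 + A)*(243 + A) (B(A) = (243 + A)*(95 + A) = (95 + A)*(243 + A))
l(v, U) = -16/7 + v (l(v, U) = -4 + (v + (-1 + (⅐)*19)) = -4 + (v + (-1 + 19/7)) = -4 + (v + 12/7) = -4 + (12/7 + v) = -16/7 + v)
(B(-201) + 202440) + l(W(16), -7*(-9 + o(5))) = ((23085 + (-201)² + 338*(-201)) + 202440) + (-16/7 + 21) = ((23085 + 40401 - 67938) + 202440) + 131/7 = (-4452 + 202440) + 131/7 = 197988 + 131/7 = 1386047/7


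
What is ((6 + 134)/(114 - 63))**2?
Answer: 19600/2601 ≈ 7.5356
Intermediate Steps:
((6 + 134)/(114 - 63))**2 = (140/51)**2 = 19600/2601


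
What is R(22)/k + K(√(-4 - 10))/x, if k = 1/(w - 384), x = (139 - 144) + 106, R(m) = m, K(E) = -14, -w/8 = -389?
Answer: 6061602/101 ≈ 60016.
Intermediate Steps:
w = 3112 (w = -8*(-389) = 3112)
x = 101 (x = -5 + 106 = 101)
k = 1/2728 (k = 1/(3112 - 384) = 1/2728 ≈ 0.00036657)
R(22)/k + K(√(-4 - 10))/x = 22/(1/2728) - 14/101 = 22*2728 - 14*1/101 = 60016 - 14/101 = 6061602/101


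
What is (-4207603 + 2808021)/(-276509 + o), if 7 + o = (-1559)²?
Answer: -1399582/2153965 ≈ -0.64977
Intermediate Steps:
o = 2430474 (o = -7 + (-1559)² = -7 + 2430481 = 2430474)
(-4207603 + 2808021)/(-276509 + o) = (-4207603 + 2808021)/(-276509 + 2430474) = -1399582/2153965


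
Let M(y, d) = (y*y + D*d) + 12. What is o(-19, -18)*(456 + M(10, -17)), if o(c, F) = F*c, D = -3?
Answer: 211698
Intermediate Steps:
M(y, d) = 12 + y² - 3*d (M(y, d) = (y*y - 3*d) + 12 = (y² - 3*d) + 12 = 12 + y² - 3*d)
o(-19, -18)*(456 + M(10, -17)) = (-18*(-19))*(456 + (12 + 10² - 3*(-17))) = 342*(456 + (12 + 100 + 51)) = 342*(456 + 163) = 342*619 = 211698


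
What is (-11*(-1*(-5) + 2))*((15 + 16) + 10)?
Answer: -3157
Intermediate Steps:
(-11*(-1*(-5) + 2))*((15 + 16) + 10) = (-11*(5 + 2))*(31 + 10) = -11*7*41 = -77*41 = -3157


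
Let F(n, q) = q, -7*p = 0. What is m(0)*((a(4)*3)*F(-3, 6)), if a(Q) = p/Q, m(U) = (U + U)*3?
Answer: 0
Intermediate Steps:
p = 0 (p = -⅐*0 = 0)
m(U) = 6*U (m(U) = (2*U)*3 = 6*U)
a(Q) = 0 (a(Q) = 0/Q = 0)
m(0)*((a(4)*3)*F(-3, 6)) = (6*0)*((0*3)*6) = 0*(0*6) = 0*0 = 0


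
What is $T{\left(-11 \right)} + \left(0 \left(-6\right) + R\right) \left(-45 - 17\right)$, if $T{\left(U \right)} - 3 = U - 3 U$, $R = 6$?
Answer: $-347$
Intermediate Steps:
$T{\left(U \right)} = 3 - 2 U$ ($T{\left(U \right)} = 3 + \left(U - 3 U\right) = 3 - 2 U$)
$T{\left(-11 \right)} + \left(0 \left(-6\right) + R\right) \left(-45 - 17\right) = \left(3 - -22\right) + \left(0 \left(-6\right) + 6\right) \left(-45 - 17\right) = \left(3 + 22\right) + \left(0 + 6\right) \left(-62\right) = 25 + 6 \left(-62\right) = 25 - 372 = -347$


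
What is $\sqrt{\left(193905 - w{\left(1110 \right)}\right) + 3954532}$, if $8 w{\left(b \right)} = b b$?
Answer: $\frac{\sqrt{15977698}}{2} \approx 1998.6$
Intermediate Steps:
$w{\left(b \right)} = \frac{b^{2}}{8}$ ($w{\left(b \right)} = \frac{b b}{8} = \frac{b^{2}}{8}$)
$\sqrt{\left(193905 - w{\left(1110 \right)}\right) + 3954532} = \sqrt{\left(193905 - \frac{1110^{2}}{8}\right) + 3954532} = \sqrt{\left(193905 - \frac{1}{8} \cdot 1232100\right) + 3954532} = \sqrt{\left(193905 - \frac{308025}{2}\right) + 3954532} = \sqrt{\frac{79785}{2} + 3954532} = \sqrt{\frac{7988849}{2}} = \frac{\sqrt{15977698}}{2}$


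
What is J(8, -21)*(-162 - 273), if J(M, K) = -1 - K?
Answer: -8700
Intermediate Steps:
J(8, -21)*(-162 - 273) = (-1 - 1*(-21))*(-162 - 273) = (-1 + 21)*(-435) = 20*(-435) = -8700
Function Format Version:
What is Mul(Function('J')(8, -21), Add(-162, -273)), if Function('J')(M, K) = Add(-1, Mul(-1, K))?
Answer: -8700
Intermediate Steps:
Mul(Function('J')(8, -21), Add(-162, -273)) = Mul(Add(-1, Mul(-1, -21)), Add(-162, -273)) = Mul(Add(-1, 21), -435) = Mul(20, -435) = -8700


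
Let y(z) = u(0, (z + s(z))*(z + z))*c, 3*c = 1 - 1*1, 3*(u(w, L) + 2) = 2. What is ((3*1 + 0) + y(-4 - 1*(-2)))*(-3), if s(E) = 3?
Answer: -9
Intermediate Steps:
u(w, L) = -4/3 (u(w, L) = -2 + (1/3)*2 = -2 + 2/3 = -4/3)
c = 0 (c = (1 - 1*1)/3 = (1 - 1)/3 = (1/3)*0 = 0)
y(z) = 0 (y(z) = -4/3*0 = 0)
((3*1 + 0) + y(-4 - 1*(-2)))*(-3) = ((3*1 + 0) + 0)*(-3) = ((3 + 0) + 0)*(-3) = (3 + 0)*(-3) = 3*(-3) = -9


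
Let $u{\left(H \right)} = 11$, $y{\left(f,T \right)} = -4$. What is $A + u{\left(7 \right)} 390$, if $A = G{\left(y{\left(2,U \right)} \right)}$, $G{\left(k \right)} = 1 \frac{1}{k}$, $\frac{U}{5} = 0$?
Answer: $\frac{17159}{4} \approx 4289.8$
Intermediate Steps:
$U = 0$ ($U = 5 \cdot 0 = 0$)
$G{\left(k \right)} = \frac{1}{k}$
$A = - \frac{1}{4}$ ($A = \frac{1}{-4} = - \frac{1}{4} \approx -0.25$)
$A + u{\left(7 \right)} 390 = - \frac{1}{4} + 11 \cdot 390 = - \frac{1}{4} + 4290 = \frac{17159}{4}$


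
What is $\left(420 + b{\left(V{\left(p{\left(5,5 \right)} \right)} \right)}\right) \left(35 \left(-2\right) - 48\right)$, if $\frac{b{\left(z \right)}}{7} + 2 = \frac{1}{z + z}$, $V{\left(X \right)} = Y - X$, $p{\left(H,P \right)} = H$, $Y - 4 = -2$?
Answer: $- \frac{143311}{3} \approx -47770.0$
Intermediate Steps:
$Y = 2$ ($Y = 4 - 2 = 2$)
$V{\left(X \right)} = 2 - X$
$b{\left(z \right)} = -14 + \frac{7}{2 z}$ ($b{\left(z \right)} = -14 + \frac{7}{z + z} = -14 + \frac{7}{2 z}$)
$\left(420 + b{\left(V{\left(p{\left(5,5 \right)} \right)} \right)}\right) \left(35 \left(-2\right) - 48\right) = \left(420 - \left(14 - \frac{7}{2 \left(2 - 5\right)}\right)\right) \left(35 \left(-2\right) - 48\right) = \left(420 - \left(14 - \frac{7}{2 \left(2 - 5\right)}\right)\right) \left(-70 - 48\right) = \left(420 - \left(14 - \frac{7}{2 \left(-3\right)}\right)\right) \left(-70 - 48\right) = \left(420 + \left(-14 + \frac{7}{2} \left(- \frac{1}{3}\right)\right)\right) \left(-118\right) = \left(420 - \frac{91}{6}\right) \left(-118\right) = \frac{2429}{6} \left(-118\right) = - \frac{143311}{3}$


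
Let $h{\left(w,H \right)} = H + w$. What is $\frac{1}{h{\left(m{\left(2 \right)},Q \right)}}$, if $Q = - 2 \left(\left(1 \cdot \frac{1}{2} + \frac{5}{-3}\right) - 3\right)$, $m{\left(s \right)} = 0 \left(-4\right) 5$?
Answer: $\frac{3}{25} \approx 0.12$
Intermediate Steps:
$m{\left(s \right)} = 0$ ($m{\left(s \right)} = 0 \cdot 5 = 0$)
$Q = \frac{25}{3}$ ($Q = - 2 \left(\left(1 \cdot \frac{1}{2} + 5 \left(- \frac{1}{3}\right)\right) - 3\right) = - 2 \left(\left(\frac{1}{2} - \frac{5}{3}\right) - 3\right) = - 2 \left(- \frac{7}{6} - 3\right) = \left(-2\right) \left(- \frac{25}{6}\right) = \frac{25}{3} \approx 8.3333$)
$\frac{1}{h{\left(m{\left(2 \right)},Q \right)}} = \frac{1}{\frac{25}{3} + 0} = \frac{1}{\frac{25}{3}} = \frac{3}{25}$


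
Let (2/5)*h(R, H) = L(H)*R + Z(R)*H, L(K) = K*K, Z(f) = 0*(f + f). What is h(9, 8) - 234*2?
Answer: 972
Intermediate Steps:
Z(f) = 0 (Z(f) = 0*(2*f) = 0)
L(K) = K²
h(R, H) = 5*R*H²/2 (h(R, H) = 5*(H²*R + 0*H)/2 = 5*(R*H² + 0)/2 = 5*(R*H²)/2 = 5*R*H²/2)
h(9, 8) - 234*2 = (5/2)*9*8² - 234*2 = (5/2)*9*64 - 117*4 = 1440 - 468 = 972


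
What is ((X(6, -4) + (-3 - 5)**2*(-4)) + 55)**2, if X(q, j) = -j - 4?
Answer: 40401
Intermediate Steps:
X(q, j) = -4 - j
((X(6, -4) + (-3 - 5)**2*(-4)) + 55)**2 = (((-4 - 1*(-4)) + (-3 - 5)**2*(-4)) + 55)**2 = (((-4 + 4) + (-8)**2*(-4)) + 55)**2 = ((0 + 64*(-4)) + 55)**2 = ((0 - 256) + 55)**2 = (-256 + 55)**2 = (-201)**2 = 40401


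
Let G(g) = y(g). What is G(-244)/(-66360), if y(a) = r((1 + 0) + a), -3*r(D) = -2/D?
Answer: 1/24188220 ≈ 4.1342e-8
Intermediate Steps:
r(D) = 2/(3*D) (r(D) = -(-2)/(3*D) = 2/(3*D))
y(a) = 2/(3*(1 + a)) (y(a) = 2/(3*((1 + 0) + a)) = 2/(3*(1 + a)))
G(g) = 2/(3*(1 + g))
G(-244)/(-66360) = (2/(3*(1 - 244)))/(-66360) = ((2/3)/(-243))*(-1/66360) = ((2/3)*(-1/243))*(-1/66360) = -2/729*(-1/66360) = 1/24188220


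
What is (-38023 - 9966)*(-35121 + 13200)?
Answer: 1051966869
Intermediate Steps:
(-38023 - 9966)*(-35121 + 13200) = -47989*(-21921) = 1051966869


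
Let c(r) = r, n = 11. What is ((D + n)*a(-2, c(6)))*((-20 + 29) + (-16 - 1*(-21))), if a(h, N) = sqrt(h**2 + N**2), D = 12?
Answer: 644*sqrt(10) ≈ 2036.5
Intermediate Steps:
a(h, N) = sqrt(N**2 + h**2)
((D + n)*a(-2, c(6)))*((-20 + 29) + (-16 - 1*(-21))) = ((12 + 11)*sqrt(6**2 + (-2)**2))*((-20 + 29) + (-16 - 1*(-21))) = (23*sqrt(36 + 4))*(9 + (-16 + 21)) = (23*sqrt(40))*(9 + 5) = (23*(2*sqrt(10)))*14 = (46*sqrt(10))*14 = 644*sqrt(10)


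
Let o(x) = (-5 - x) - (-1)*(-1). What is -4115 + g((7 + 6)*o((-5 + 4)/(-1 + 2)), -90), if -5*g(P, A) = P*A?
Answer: -5285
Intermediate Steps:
o(x) = -6 - x (o(x) = (-5 - x) - 1*1 = (-5 - x) - 1 = -6 - x)
g(P, A) = -A*P/5 (g(P, A) = -P*A/5 = -A*P/5)
-4115 + g((7 + 6)*o((-5 + 4)/(-1 + 2)), -90) = -4115 - ⅕*(-90)*(7 + 6)*(-6 - (-5 + 4)/(-1 + 2)) = -4115 - ⅕*(-90)*13*(-6 - (-1)/1) = -4115 - ⅕*(-90)*13*(-6 - (-1)) = -4115 - ⅕*(-90)*13*(-6 - 1*(-1)) = -4115 - ⅕*(-90)*13*(-6 + 1) = -4115 - ⅕*(-90)*13*(-5) = -4115 - ⅕*(-90)*(-65) = -4115 - 1170 = -5285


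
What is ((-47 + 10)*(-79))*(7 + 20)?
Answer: 78921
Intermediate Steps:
((-47 + 10)*(-79))*(7 + 20) = -37*(-79)*27 = 2923*27 = 78921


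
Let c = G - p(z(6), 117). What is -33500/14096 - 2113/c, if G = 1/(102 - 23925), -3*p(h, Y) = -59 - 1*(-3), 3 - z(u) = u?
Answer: 173666771101/1567112228 ≈ 110.82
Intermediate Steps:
z(u) = 3 - u
p(h, Y) = 56/3 (p(h, Y) = -(-59 - 1*(-3))/3 = -(-59 + 3)/3 = -⅓*(-56) = 56/3)
G = -1/23823 (G = 1/(-23823) = -1/23823 ≈ -4.1976e-5)
c = -444697/23823 (c = -1/23823 - 1*56/3 = -1/23823 - 56/3 = -444697/23823 ≈ -18.667)
-33500/14096 - 2113/c = -33500/14096 - 2113/(-444697/23823) = -33500*1/14096 - 2113*(-23823/444697) = -8375/3524 + 50337999/444697 = 173666771101/1567112228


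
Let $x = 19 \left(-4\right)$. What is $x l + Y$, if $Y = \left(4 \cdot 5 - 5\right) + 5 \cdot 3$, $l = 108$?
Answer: $-8178$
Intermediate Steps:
$Y = 30$ ($Y = \left(20 - 5\right) + 15 = 15 + 15 = 30$)
$x = -76$
$x l + Y = \left(-76\right) 108 + 30 = -8208 + 30 = -8178$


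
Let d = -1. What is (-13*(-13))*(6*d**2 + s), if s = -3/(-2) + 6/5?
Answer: 14703/10 ≈ 1470.3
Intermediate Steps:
s = 27/10 (s = -3*(-1/2) + 6*(1/5) = 3/2 + 6/5 = 27/10 ≈ 2.7000)
(-13*(-13))*(6*d**2 + s) = (-13*(-13))*(6*(-1)**2 + 27/10) = 169*(6*1 + 27/10) = 169*(6 + 27/10) = 169*(87/10) = 14703/10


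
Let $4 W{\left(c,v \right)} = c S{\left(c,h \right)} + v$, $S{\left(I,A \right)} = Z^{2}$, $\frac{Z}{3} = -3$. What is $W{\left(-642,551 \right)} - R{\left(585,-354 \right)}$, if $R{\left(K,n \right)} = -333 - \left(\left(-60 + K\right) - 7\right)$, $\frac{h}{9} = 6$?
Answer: $- \frac{48047}{4} \approx -12012.0$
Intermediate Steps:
$h = 54$ ($h = 9 \cdot 6 = 54$)
$Z = -9$ ($Z = 3 \left(-3\right) = -9$)
$R{\left(K,n \right)} = -266 - K$ ($R{\left(K,n \right)} = -333 - \left(-67 + K\right) = -266 - K$)
$S{\left(I,A \right)} = 81$ ($S{\left(I,A \right)} = \left(-9\right)^{2} = 81$)
$W{\left(c,v \right)} = \frac{v}{4} + \frac{81 c}{4}$ ($W{\left(c,v \right)} = \frac{c 81 + v}{4} = \frac{81 c + v}{4} = \frac{v + 81 c}{4} = \frac{v}{4} + \frac{81 c}{4}$)
$W{\left(-642,551 \right)} - R{\left(585,-354 \right)} = \left(\frac{1}{4} \cdot 551 + \frac{81}{4} \left(-642\right)\right) - \left(-266 - 585\right) = \left(\frac{551}{4} - \frac{26001}{2}\right) - \left(-266 - 585\right) = - \frac{51451}{4} - -851 = - \frac{51451}{4} + 851 = - \frac{48047}{4}$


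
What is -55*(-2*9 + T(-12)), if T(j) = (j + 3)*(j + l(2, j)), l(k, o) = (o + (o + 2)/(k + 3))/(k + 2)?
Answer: -13365/2 ≈ -6682.5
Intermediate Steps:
l(k, o) = (o + (2 + o)/(3 + k))/(2 + k)
T(j) = (3 + j)*(⅒ + 13*j/10) (T(j) = (j + 3)*(j + (2 + 4*j + 2*j)/(6 + 2² + 5*2)) = (3 + j)*(j + (2 + 6*j)/(6 + 4 + 10)) = (3 + j)*(j + (2 + 6*j)/20) = (3 + j)*(j + (⅒ + 3*j/10)) = (3 + j)*(⅒ + 13*j/10))
-55*(-2*9 + T(-12)) = -55*(-2*9 + (3/10 + 4*(-12) + (13/10)*(-12)²)) = -55*(-18 + (3/10 - 48 + (13/10)*144)) = -55*(-18 + (3/10 - 48 + 936/5)) = -55*(-18 + 279/2) = -55*243/2 = -13365/2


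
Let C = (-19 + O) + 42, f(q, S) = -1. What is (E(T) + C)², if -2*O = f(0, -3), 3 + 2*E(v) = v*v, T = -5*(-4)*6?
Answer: 52157284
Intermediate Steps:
T = 120 (T = 20*6 = 120)
E(v) = -3/2 + v²/2 (E(v) = -3/2 + (v*v)/2 = -3/2 + v²/2)
O = ½ (O = -½*(-1) = ½ ≈ 0.50000)
C = 47/2 (C = (-19 + ½) + 42 = -37/2 + 42 = 47/2 ≈ 23.500)
(E(T) + C)² = ((-3/2 + (½)*120²) + 47/2)² = ((-3/2 + (½)*14400) + 47/2)² = ((-3/2 + 7200) + 47/2)² = (14397/2 + 47/2)² = 7222² = 52157284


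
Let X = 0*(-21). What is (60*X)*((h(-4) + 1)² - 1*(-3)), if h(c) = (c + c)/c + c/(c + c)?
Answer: 0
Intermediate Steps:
h(c) = 5/2 (h(c) = (2*c)/c + c/((2*c)) = 2 + c*(1/(2*c)) = 2 + ½ = 5/2)
X = 0
(60*X)*((h(-4) + 1)² - 1*(-3)) = (60*0)*((5/2 + 1)² - 1*(-3)) = 0*((7/2)² + 3) = 0*(49/4 + 3) = 0*(61/4) = 0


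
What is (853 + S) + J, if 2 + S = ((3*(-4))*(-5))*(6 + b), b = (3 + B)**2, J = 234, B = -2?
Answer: 1505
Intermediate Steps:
b = 1 (b = (3 - 2)**2 = 1**2 = 1)
S = 418 (S = -2 + ((3*(-4))*(-5))*(6 + 1) = -2 - 12*(-5)*7 = -2 + 60*7 = -2 + 420 = 418)
(853 + S) + J = (853 + 418) + 234 = 1271 + 234 = 1505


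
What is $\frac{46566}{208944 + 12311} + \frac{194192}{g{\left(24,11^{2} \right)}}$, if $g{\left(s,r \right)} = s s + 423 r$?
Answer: $\frac{45376160554}{11451937545} \approx 3.9623$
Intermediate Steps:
$g{\left(s,r \right)} = s^{2} + 423 r$
$\frac{46566}{208944 + 12311} + \frac{194192}{g{\left(24,11^{2} \right)}} = \frac{46566}{208944 + 12311} + \frac{194192}{24^{2} + 423 \cdot 11^{2}} = \frac{46566}{221255} + \frac{194192}{576 + 423 \cdot 121} = 46566 \cdot \frac{1}{221255} + \frac{194192}{576 + 51183} = \frac{46566}{221255} + \frac{194192}{51759} = \frac{45376160554}{11451937545}$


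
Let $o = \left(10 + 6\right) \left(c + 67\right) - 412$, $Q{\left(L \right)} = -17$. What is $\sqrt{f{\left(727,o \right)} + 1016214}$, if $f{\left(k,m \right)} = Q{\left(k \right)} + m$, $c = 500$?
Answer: $3 \sqrt{113873} \approx 1012.4$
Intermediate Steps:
$o = 8660$ ($o = \left(10 + 6\right) \left(500 + 67\right) - 412 = 16 \cdot 567 - 412 = 9072 - 412 = 8660$)
$f{\left(k,m \right)} = -17 + m$
$\sqrt{f{\left(727,o \right)} + 1016214} = \sqrt{\left(-17 + 8660\right) + 1016214} = \sqrt{8643 + 1016214} = \sqrt{1024857} = 3 \sqrt{113873}$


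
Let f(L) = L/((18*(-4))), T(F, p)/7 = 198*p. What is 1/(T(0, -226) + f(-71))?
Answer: -72/22552921 ≈ -3.1925e-6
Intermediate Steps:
T(F, p) = 1386*p (T(F, p) = 7*(198*p) = 1386*p)
f(L) = -L/72 (f(L) = L/(-72) = L*(-1/72) = -L/72)
1/(T(0, -226) + f(-71)) = 1/(1386*(-226) - 1/72*(-71)) = 1/(-313236 + 71/72) = 1/(-22552921/72) = -72/22552921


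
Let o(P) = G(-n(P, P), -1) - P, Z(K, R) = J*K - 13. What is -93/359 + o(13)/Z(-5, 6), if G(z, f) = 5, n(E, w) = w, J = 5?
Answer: -331/6821 ≈ -0.048527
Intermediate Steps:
Z(K, R) = -13 + 5*K (Z(K, R) = 5*K - 13 = -13 + 5*K)
o(P) = 5 - P
-93/359 + o(13)/Z(-5, 6) = -93/359 + (5 - 1*13)/(-13 + 5*(-5)) = -93*1/359 + (5 - 13)/(-13 - 25) = -93/359 - 8/(-38) = -93/359 - 8*(-1/38) = -93/359 + 4/19 = -331/6821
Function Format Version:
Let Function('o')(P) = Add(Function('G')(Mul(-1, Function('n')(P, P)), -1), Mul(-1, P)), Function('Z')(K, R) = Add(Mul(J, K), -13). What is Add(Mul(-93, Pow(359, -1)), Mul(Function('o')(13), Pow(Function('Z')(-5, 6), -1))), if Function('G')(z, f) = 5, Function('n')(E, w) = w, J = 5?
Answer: Rational(-331, 6821) ≈ -0.048527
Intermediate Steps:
Function('Z')(K, R) = Add(-13, Mul(5, K)) (Function('Z')(K, R) = Add(Mul(5, K), -13) = Add(-13, Mul(5, K)))
Function('o')(P) = Add(5, Mul(-1, P))
Add(Mul(-93, Pow(359, -1)), Mul(Function('o')(13), Pow(Function('Z')(-5, 6), -1))) = Add(Mul(-93, Pow(359, -1)), Mul(Add(5, Mul(-1, 13)), Pow(Add(-13, Mul(5, -5)), -1))) = Add(Mul(-93, Rational(1, 359)), Mul(Add(5, -13), Pow(Add(-13, -25), -1))) = Add(Rational(-93, 359), Mul(-8, Pow(-38, -1))) = Add(Rational(-93, 359), Mul(-8, Rational(-1, 38))) = Add(Rational(-93, 359), Rational(4, 19)) = Rational(-331, 6821)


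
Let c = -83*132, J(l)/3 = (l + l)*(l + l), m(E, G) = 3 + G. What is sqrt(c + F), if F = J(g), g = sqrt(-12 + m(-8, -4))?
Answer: 2*I*sqrt(2778) ≈ 105.41*I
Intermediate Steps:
g = I*sqrt(13) (g = sqrt(-12 + (3 - 4)) = sqrt(-12 - 1) = sqrt(-13) = I*sqrt(13) ≈ 3.6056*I)
J(l) = 12*l**2 (J(l) = 3*((l + l)*(l + l)) = 3*((2*l)*(2*l)) = 3*(4*l**2) = 12*l**2)
c = -10956
F = -156 (F = 12*(I*sqrt(13))**2 = 12*(-13) = -156)
sqrt(c + F) = sqrt(-10956 - 156) = sqrt(-11112) = 2*I*sqrt(2778)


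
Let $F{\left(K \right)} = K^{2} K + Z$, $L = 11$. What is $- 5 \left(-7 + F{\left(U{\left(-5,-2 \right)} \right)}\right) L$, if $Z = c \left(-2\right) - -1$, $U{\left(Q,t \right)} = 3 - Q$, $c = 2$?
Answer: $-27610$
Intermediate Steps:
$Z = -3$ ($Z = 2 \left(-2\right) - -1 = -4 + 1 = -3$)
$F{\left(K \right)} = -3 + K^{3}$ ($F{\left(K \right)} = K^{2} K - 3 = K^{3} - 3 = -3 + K^{3}$)
$- 5 \left(-7 + F{\left(U{\left(-5,-2 \right)} \right)}\right) L = - 5 \left(-7 - \left(3 - \left(3 - -5\right)^{3}\right)\right) 11 = - 5 \left(-7 - \left(3 - \left(3 + 5\right)^{3}\right)\right) 11 = - 5 \left(-7 - \left(3 - 8^{3}\right)\right) 11 = - 5 \left(-7 + \left(-3 + 512\right)\right) 11 = - 5 \left(-7 + 509\right) 11 = - 5 \cdot 502 \cdot 11 = \left(-5\right) 5522 = -27610$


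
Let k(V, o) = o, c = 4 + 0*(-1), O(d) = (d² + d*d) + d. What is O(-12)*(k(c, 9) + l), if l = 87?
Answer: 26496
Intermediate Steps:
O(d) = d + 2*d² (O(d) = (d² + d²) + d = 2*d² + d = d + 2*d²)
c = 4 (c = 4 + 0 = 4)
O(-12)*(k(c, 9) + l) = (-12*(1 + 2*(-12)))*(9 + 87) = -12*(1 - 24)*96 = -12*(-23)*96 = 276*96 = 26496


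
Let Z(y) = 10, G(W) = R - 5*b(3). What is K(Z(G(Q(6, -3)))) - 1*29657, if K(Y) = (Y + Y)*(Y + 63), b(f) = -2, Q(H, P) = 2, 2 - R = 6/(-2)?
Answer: -28197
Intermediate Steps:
R = 5 (R = 2 - 6/(-2) = 2 - 6*(-1)/2 = 2 - 1*(-3) = 2 + 3 = 5)
G(W) = 15 (G(W) = 5 - 5*(-2) = 5 + 10 = 15)
K(Y) = 2*Y*(63 + Y) (K(Y) = (2*Y)*(63 + Y) = 2*Y*(63 + Y))
K(Z(G(Q(6, -3)))) - 1*29657 = 2*10*(63 + 10) - 1*29657 = 2*10*73 - 29657 = 1460 - 29657 = -28197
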